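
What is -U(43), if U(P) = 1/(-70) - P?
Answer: 3011/70 ≈ 43.014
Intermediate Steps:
U(P) = -1/70 - P
-U(43) = -(-1/70 - 1*43) = -(-1/70 - 43) = -1*(-3011/70) = 3011/70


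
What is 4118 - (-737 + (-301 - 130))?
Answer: 5286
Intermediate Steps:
4118 - (-737 + (-301 - 130)) = 4118 - (-737 - 431) = 4118 - 1*(-1168) = 4118 + 1168 = 5286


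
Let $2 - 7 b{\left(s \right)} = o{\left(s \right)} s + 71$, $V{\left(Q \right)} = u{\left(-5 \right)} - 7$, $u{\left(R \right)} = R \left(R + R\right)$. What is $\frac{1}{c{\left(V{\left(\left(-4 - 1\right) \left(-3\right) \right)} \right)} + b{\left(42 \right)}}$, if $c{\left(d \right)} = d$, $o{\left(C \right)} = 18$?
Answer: $- \frac{7}{524} \approx -0.013359$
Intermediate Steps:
$u{\left(R \right)} = 2 R^{2}$ ($u{\left(R \right)} = R 2 R = 2 R^{2}$)
$V{\left(Q \right)} = 43$ ($V{\left(Q \right)} = 2 \left(-5\right)^{2} - 7 = 2 \cdot 25 - 7 = 50 - 7 = 43$)
$b{\left(s \right)} = - \frac{69}{7} - \frac{18 s}{7}$ ($b{\left(s \right)} = \frac{2}{7} - \frac{18 s + 71}{7} = \frac{2}{7} - \frac{71 + 18 s}{7} = \frac{2}{7} - \left(\frac{71}{7} + \frac{18 s}{7}\right) = - \frac{69}{7} - \frac{18 s}{7}$)
$\frac{1}{c{\left(V{\left(\left(-4 - 1\right) \left(-3\right) \right)} \right)} + b{\left(42 \right)}} = \frac{1}{43 - \frac{825}{7}} = \frac{1}{- \frac{524}{7}} = - \frac{7}{524}$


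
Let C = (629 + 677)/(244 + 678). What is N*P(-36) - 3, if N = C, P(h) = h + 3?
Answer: -22932/461 ≈ -49.744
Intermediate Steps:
P(h) = 3 + h
C = 653/461 (C = 1306/922 = 1306*(1/922) = 653/461 ≈ 1.4165)
N = 653/461 ≈ 1.4165
N*P(-36) - 3 = 653*(3 - 36)/461 - 3 = (653/461)*(-33) - 3 = -21549/461 - 3 = -22932/461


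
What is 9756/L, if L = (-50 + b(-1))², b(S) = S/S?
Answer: 9756/2401 ≈ 4.0633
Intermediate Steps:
b(S) = 1
L = 2401 (L = (-50 + 1)² = (-49)² = 2401)
9756/L = 9756/2401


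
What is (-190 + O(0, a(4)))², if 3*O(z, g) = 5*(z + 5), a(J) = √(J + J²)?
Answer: 297025/9 ≈ 33003.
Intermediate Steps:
O(z, g) = 25/3 + 5*z/3 (O(z, g) = (5*(z + 5))/3 = (5*(5 + z))/3 = (25 + 5*z)/3 = 25/3 + 5*z/3)
(-190 + O(0, a(4)))² = (-190 + (25/3 + (5/3)*0))² = (-190 + (25/3 + 0))² = (-190 + 25/3)² = (-545/3)² = 297025/9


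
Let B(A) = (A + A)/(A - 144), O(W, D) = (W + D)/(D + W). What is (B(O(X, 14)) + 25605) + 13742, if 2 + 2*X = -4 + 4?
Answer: 5626619/143 ≈ 39347.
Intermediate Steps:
X = -1 (X = -1 + (-4 + 4)/2 = -1 + (½)*0 = -1 + 0 = -1)
O(W, D) = 1 (O(W, D) = (D + W)/(D + W) = 1)
B(A) = 2*A/(-144 + A) (B(A) = (2*A)/(-144 + A) = 2*A/(-144 + A))
(B(O(X, 14)) + 25605) + 13742 = (2*1/(-144 + 1) + 25605) + 13742 = (2*1/(-143) + 25605) + 13742 = (2*1*(-1/143) + 25605) + 13742 = (-2/143 + 25605) + 13742 = 3661513/143 + 13742 = 5626619/143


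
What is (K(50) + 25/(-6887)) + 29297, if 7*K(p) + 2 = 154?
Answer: 1413425722/48209 ≈ 29319.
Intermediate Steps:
K(p) = 152/7 (K(p) = -2/7 + (1/7)*154 = -2/7 + 22 = 152/7)
(K(50) + 25/(-6887)) + 29297 = (152/7 + 25/(-6887)) + 29297 = (152/7 + 25*(-1/6887)) + 29297 = (152/7 - 25/6887) + 29297 = 1046649/48209 + 29297 = 1413425722/48209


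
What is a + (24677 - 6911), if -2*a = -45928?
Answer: 40730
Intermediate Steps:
a = 22964 (a = -1/2*(-45928) = 22964)
a + (24677 - 6911) = 22964 + (24677 - 6911) = 22964 + 17766 = 40730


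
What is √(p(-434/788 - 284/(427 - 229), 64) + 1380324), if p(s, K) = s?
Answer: √233346202783342/13002 ≈ 1174.9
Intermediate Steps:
√(p(-434/788 - 284/(427 - 229), 64) + 1380324) = √((-434/788 - 284/(427 - 229)) + 1380324) = √((-434*1/788 - 284/198) + 1380324) = √((-217/394 - 284*1/198) + 1380324) = √((-217/394 - 142/99) + 1380324) = √(-77431/39006 + 1380324) = √(53840840513/39006) = √233346202783342/13002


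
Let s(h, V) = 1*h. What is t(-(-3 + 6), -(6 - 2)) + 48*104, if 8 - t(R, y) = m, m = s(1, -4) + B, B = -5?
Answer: 5004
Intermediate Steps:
s(h, V) = h
m = -4 (m = 1 - 5 = -4)
t(R, y) = 12 (t(R, y) = 8 - 1*(-4) = 8 + 4 = 12)
t(-(-3 + 6), -(6 - 2)) + 48*104 = 12 + 48*104 = 12 + 4992 = 5004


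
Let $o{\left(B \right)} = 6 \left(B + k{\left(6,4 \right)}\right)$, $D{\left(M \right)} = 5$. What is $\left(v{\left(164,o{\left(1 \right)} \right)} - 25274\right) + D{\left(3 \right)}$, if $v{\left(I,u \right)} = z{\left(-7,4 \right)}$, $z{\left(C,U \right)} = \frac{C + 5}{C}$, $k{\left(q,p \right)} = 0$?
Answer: $- \frac{176881}{7} \approx -25269.0$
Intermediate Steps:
$z{\left(C,U \right)} = \frac{5 + C}{C}$
$o{\left(B \right)} = 6 B$ ($o{\left(B \right)} = 6 \left(B + 0\right) = 6 B$)
$v{\left(I,u \right)} = \frac{2}{7}$ ($v{\left(I,u \right)} = \frac{5 - 7}{-7} = \left(- \frac{1}{7}\right) \left(-2\right) = \frac{2}{7}$)
$\left(v{\left(164,o{\left(1 \right)} \right)} - 25274\right) + D{\left(3 \right)} = \left(\frac{2}{7} - 25274\right) + 5 = - \frac{176916}{7} + 5 = - \frac{176881}{7}$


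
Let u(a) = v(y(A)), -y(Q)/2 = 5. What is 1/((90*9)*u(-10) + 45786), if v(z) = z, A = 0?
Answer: 1/37686 ≈ 2.6535e-5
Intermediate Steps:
y(Q) = -10 (y(Q) = -2*5 = -10)
u(a) = -10
1/((90*9)*u(-10) + 45786) = 1/((90*9)*(-10) + 45786) = 1/(810*(-10) + 45786) = 1/(-8100 + 45786) = 1/37686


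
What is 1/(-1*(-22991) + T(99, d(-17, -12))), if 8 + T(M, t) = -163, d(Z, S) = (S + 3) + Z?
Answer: 1/22820 ≈ 4.3821e-5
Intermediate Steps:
d(Z, S) = 3 + S + Z (d(Z, S) = (3 + S) + Z = 3 + S + Z)
T(M, t) = -171 (T(M, t) = -8 - 163 = -171)
1/(-1*(-22991) + T(99, d(-17, -12))) = 1/(-1*(-22991) - 171) = 1/(22991 - 171) = 1/22820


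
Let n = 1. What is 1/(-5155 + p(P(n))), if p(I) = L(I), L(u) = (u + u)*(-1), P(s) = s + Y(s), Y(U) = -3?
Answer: -1/5151 ≈ -0.00019414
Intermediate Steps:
P(s) = -3 + s (P(s) = s - 3 = -3 + s)
L(u) = -2*u (L(u) = (2*u)*(-1) = -2*u)
p(I) = -2*I
1/(-5155 + p(P(n))) = 1/(-5155 - 2*(-3 + 1)) = 1/(-5155 - 2*(-2)) = 1/(-5155 + 4) = 1/(-5151) = -1/5151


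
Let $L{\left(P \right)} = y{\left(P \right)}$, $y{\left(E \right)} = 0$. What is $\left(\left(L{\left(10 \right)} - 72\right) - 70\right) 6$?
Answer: $-852$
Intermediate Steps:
$L{\left(P \right)} = 0$
$\left(\left(L{\left(10 \right)} - 72\right) - 70\right) 6 = \left(\left(0 - 72\right) - 70\right) 6 = \left(-72 - 70\right) 6 = \left(-142\right) 6 = -852$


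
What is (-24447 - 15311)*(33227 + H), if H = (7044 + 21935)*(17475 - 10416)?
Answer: -8134327290904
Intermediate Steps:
H = 204562761 (H = 28979*7059 = 204562761)
(-24447 - 15311)*(33227 + H) = (-24447 - 15311)*(33227 + 204562761) = -39758*204595988 = -8134327290904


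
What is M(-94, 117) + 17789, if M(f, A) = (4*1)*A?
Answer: 18257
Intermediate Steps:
M(f, A) = 4*A
M(-94, 117) + 17789 = 4*117 + 17789 = 468 + 17789 = 18257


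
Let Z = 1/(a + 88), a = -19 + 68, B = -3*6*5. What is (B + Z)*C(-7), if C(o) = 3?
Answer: -36987/137 ≈ -269.98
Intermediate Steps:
B = -90 (B = -18*5 = -90)
a = 49
Z = 1/137 (Z = 1/(49 + 88) = 1/137 ≈ 0.0072993)
(B + Z)*C(-7) = (-90 + 1/137)*3 = -12329/137*3 = -36987/137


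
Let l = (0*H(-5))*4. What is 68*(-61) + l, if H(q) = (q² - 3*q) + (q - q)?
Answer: -4148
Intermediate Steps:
H(q) = q² - 3*q (H(q) = (q² - 3*q) + 0 = q² - 3*q)
l = 0 (l = (0*(-5*(-3 - 5)))*4 = (0*(-5*(-8)))*4 = (0*40)*4 = 0*4 = 0)
68*(-61) + l = 68*(-61) + 0 = -4148 + 0 = -4148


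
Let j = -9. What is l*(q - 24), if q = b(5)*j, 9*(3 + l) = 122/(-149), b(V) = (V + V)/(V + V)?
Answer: 45595/447 ≈ 102.00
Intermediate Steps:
b(V) = 1 (b(V) = (2*V)/((2*V)) = (2*V)*(1/(2*V)) = 1)
l = -4145/1341 (l = -3 + (122/(-149))/9 = -3 + (122*(-1/149))/9 = -3 + (1/9)*(-122/149) = -3 - 122/1341 = -4145/1341 ≈ -3.0910)
q = -9 (q = 1*(-9) = -9)
l*(q - 24) = -4145*(-9 - 24)/1341 = -4145/1341*(-33) = 45595/447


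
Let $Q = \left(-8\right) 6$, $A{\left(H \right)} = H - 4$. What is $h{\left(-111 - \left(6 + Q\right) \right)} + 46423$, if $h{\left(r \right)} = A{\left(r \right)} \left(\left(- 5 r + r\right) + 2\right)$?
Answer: $26129$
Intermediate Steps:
$A{\left(H \right)} = -4 + H$
$Q = -48$
$h{\left(r \right)} = \left(-4 + r\right) \left(2 - 4 r\right)$ ($h{\left(r \right)} = \left(-4 + r\right) \left(\left(- 5 r + r\right) + 2\right) = \left(-4 + r\right) \left(- 4 r + 2\right) = \left(-4 + r\right) \left(2 - 4 r\right)$)
$h{\left(-111 - \left(6 + Q\right) \right)} + 46423 = \left(-8 - 4 \left(-111 - -42\right)^{2} + 18 \left(-111 - -42\right)\right) + 46423 = \left(-8 - 4 \left(-111 + \left(-6 + 48\right)\right)^{2} + 18 \left(-111 + \left(-6 + 48\right)\right)\right) + 46423 = \left(-8 - 4 \left(-111 + 42\right)^{2} + 18 \left(-111 + 42\right)\right) + 46423 = \left(-8 - 4 \left(-69\right)^{2} + 18 \left(-69\right)\right) + 46423 = \left(-8 - 19044 - 1242\right) + 46423 = -20294 + 46423 = 26129$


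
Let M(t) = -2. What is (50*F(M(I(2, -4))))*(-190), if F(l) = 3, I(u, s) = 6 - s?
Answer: -28500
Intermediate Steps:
(50*F(M(I(2, -4))))*(-190) = (50*3)*(-190) = 150*(-190) = -28500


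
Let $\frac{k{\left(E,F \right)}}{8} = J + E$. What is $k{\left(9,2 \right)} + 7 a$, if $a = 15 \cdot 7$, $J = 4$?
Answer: $839$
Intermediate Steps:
$k{\left(E,F \right)} = 32 + 8 E$ ($k{\left(E,F \right)} = 8 \left(4 + E\right) = 32 + 8 E$)
$a = 105$
$k{\left(9,2 \right)} + 7 a = \left(32 + 8 \cdot 9\right) + 7 \cdot 105 = \left(32 + 72\right) + 735 = 104 + 735 = 839$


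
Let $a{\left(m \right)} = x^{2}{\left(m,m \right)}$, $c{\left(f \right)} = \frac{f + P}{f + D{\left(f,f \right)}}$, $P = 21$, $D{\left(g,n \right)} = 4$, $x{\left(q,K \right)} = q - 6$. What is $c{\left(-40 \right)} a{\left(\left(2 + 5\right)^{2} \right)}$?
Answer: $\frac{35131}{36} \approx 975.86$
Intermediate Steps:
$x{\left(q,K \right)} = -6 + q$ ($x{\left(q,K \right)} = q - 6 = -6 + q$)
$c{\left(f \right)} = \frac{21 + f}{4 + f}$ ($c{\left(f \right)} = \frac{f + 21}{f + 4} = \frac{21 + f}{4 + f}$)
$a{\left(m \right)} = \left(-6 + m\right)^{2}$
$c{\left(-40 \right)} a{\left(\left(2 + 5\right)^{2} \right)} = \frac{21 - 40}{4 - 40} \left(-6 + \left(2 + 5\right)^{2}\right)^{2} = \frac{1}{-36} \left(-19\right) \left(-6 + 7^{2}\right)^{2} = \left(- \frac{1}{36}\right) \left(-19\right) \left(-6 + 49\right)^{2} = \frac{19 \cdot 43^{2}}{36} = \frac{19}{36} \cdot 1849 = \frac{35131}{36}$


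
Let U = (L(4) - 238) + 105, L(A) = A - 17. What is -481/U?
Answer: 481/146 ≈ 3.2945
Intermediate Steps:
L(A) = -17 + A
U = -146 (U = ((-17 + 4) - 238) + 105 = (-13 - 238) + 105 = -251 + 105 = -146)
-481/U = -481/(-146) = -481*(-1/146) = 481/146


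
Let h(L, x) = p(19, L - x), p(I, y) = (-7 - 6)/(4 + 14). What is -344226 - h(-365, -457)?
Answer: -6196055/18 ≈ -3.4423e+5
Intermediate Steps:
p(I, y) = -13/18
h(L, x) = -13/18
-344226 - h(-365, -457) = -344226 - 1*(-13/18) = -344226 + 13/18 = -6196055/18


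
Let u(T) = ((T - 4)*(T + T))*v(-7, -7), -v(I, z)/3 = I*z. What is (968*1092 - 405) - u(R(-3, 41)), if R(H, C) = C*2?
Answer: 2937075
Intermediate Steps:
v(I, z) = -3*I*z
R(H, C) = 2*C
u(T) = -294*T*(-4 + T) (u(T) = ((T - 4)*(T + T))*(-3*(-7)*(-7)) = ((-4 + T)*(2*T))*(-147) = (2*T*(-4 + T))*(-147) = -294*T*(-4 + T))
(968*1092 - 405) - u(R(-3, 41)) = (968*1092 - 405) - 294*2*41*(4 - 2*41) = (1057056 - 405) - 294*82*(4 - 1*82) = 1056651 - 294*82*(4 - 82) = 1056651 - 294*82*(-78) = 1056651 - 1*(-1880424) = 1056651 + 1880424 = 2937075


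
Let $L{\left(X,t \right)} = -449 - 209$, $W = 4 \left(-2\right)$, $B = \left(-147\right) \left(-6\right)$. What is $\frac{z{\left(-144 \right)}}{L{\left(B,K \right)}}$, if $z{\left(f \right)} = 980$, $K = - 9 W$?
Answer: $- \frac{70}{47} \approx -1.4894$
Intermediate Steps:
$B = 882$
$W = -8$
$K = 72$ ($K = \left(-9\right) \left(-8\right) = 72$)
$L{\left(X,t \right)} = -658$
$\frac{z{\left(-144 \right)}}{L{\left(B,K \right)}} = \frac{980}{-658} = 980 \left(- \frac{1}{658}\right) = - \frac{70}{47}$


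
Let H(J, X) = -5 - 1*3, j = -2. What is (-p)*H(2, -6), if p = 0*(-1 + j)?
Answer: 0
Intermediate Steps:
H(J, X) = -8 (H(J, X) = -5 - 3 = -8)
p = 0 (p = 0*(-1 - 2) = 0*(-3) = 0)
(-p)*H(2, -6) = -1*0*(-8) = 0*(-8) = 0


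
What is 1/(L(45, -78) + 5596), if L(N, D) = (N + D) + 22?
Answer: 1/5585 ≈ 0.00017905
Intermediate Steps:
L(N, D) = 22 + D + N (L(N, D) = (D + N) + 22 = 22 + D + N)
1/(L(45, -78) + 5596) = 1/((22 - 78 + 45) + 5596) = 1/(-11 + 5596) = 1/5585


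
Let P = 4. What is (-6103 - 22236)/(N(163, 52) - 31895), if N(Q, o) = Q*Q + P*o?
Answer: 28339/5118 ≈ 5.5371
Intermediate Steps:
N(Q, o) = Q² + 4*o (N(Q, o) = Q*Q + 4*o = Q² + 4*o)
(-6103 - 22236)/(N(163, 52) - 31895) = (-6103 - 22236)/((163² + 4*52) - 31895) = -28339/((26569 + 208) - 31895) = -28339/(26777 - 31895) = -28339/(-5118) = -28339*(-1/5118) = 28339/5118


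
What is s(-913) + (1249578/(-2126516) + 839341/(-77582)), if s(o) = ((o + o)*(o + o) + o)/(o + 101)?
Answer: -1406796285775865/341742968932 ≈ -4116.5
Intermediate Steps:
s(o) = (o + 4*o**2)/(101 + o) (s(o) = ((2*o)*(2*o) + o)/(101 + o) = (4*o**2 + o)/(101 + o) = (o + 4*o**2)/(101 + o))
s(-913) + (1249578/(-2126516) + 839341/(-77582)) = -913*(1 + 4*(-913))/(101 - 913) + (1249578/(-2126516) + 839341/(-77582)) = -913*(1 - 3652)/(-812) + (1249578*(-1/2126516) + 839341*(-1/77582)) = -913*(-1/812)*(-3651) + (-624789/1063258 - 839341/77582) = -3333363/812 - 235227103294/20622420539 = -1406796285775865/341742968932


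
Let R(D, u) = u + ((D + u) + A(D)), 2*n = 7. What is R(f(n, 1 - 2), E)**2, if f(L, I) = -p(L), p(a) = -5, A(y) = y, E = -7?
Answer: 16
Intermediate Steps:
n = 7/2 (n = (1/2)*7 = 7/2 ≈ 3.5000)
f(L, I) = 5 (f(L, I) = -1*(-5) = 5)
R(D, u) = 2*D + 2*u (R(D, u) = u + ((D + u) + D) = u + (u + 2*D) = 2*D + 2*u)
R(f(n, 1 - 2), E)**2 = (2*5 + 2*(-7))**2 = (10 - 14)**2 = (-4)**2 = 16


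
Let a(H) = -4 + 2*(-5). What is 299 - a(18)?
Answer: 313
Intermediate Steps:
a(H) = -14 (a(H) = -4 - 10 = -14)
299 - a(18) = 299 - 1*(-14) = 299 + 14 = 313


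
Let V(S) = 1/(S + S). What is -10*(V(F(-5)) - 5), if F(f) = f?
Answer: 51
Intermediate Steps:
V(S) = 1/(2*S)
-10*(V(F(-5)) - 5) = -10*((1/2)/(-5) - 5) = -10*((1/2)*(-1/5) - 5) = -10*(-1/10 - 5) = -10*(-51/10) = 51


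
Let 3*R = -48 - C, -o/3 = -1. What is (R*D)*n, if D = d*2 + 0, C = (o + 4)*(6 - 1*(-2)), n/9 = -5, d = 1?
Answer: 3120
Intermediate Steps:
o = 3 (o = -3*(-1) = 3)
n = -45 (n = 9*(-5) = -45)
C = 56 (C = (3 + 4)*(6 - 1*(-2)) = 7*(6 + 2) = 7*8 = 56)
D = 2 (D = 1*2 + 0 = 2 + 0 = 2)
R = -104/3 (R = (-48 - 1*56)/3 = (-48 - 56)/3 = (⅓)*(-104) = -104/3 ≈ -34.667)
(R*D)*n = -104/3*2*(-45) = -208/3*(-45) = 3120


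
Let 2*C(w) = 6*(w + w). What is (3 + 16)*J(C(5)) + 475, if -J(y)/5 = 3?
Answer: 190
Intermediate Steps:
C(w) = 6*w (C(w) = (6*(w + w))/2 = (6*(2*w))/2 = (12*w)/2 = 6*w)
J(y) = -15 (J(y) = -5*3 = -15)
(3 + 16)*J(C(5)) + 475 = (3 + 16)*(-15) + 475 = 19*(-15) + 475 = -285 + 475 = 190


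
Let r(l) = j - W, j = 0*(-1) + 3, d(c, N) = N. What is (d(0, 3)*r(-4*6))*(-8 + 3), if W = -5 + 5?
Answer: -45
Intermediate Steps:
W = 0
j = 3 (j = 0 + 3 = 3)
r(l) = 3 (r(l) = 3 - 1*0 = 3 + 0 = 3)
(d(0, 3)*r(-4*6))*(-8 + 3) = (3*3)*(-8 + 3) = 9*(-5) = -45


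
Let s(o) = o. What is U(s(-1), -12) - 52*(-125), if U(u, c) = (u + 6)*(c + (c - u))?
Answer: 6385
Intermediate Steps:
U(u, c) = (6 + u)*(-u + 2*c)
U(s(-1), -12) - 52*(-125) = (-1*(-1)**2 - 6*(-1) + 12*(-12) + 2*(-12)*(-1)) - 52*(-125) = (-1*1 + 6 - 144 + 24) + 6500 = (-1 + 6 - 144 + 24) + 6500 = -115 + 6500 = 6385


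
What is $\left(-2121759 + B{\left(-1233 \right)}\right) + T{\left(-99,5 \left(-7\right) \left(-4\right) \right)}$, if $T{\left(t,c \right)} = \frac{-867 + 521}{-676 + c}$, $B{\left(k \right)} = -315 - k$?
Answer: $- \frac{568385215}{268} \approx -2.1208 \cdot 10^{6}$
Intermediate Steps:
$T{\left(t,c \right)} = - \frac{346}{-676 + c}$
$\left(-2121759 + B{\left(-1233 \right)}\right) + T{\left(-99,5 \left(-7\right) \left(-4\right) \right)} = \left(-2121759 - -918\right) - \frac{346}{-676 + 5 \left(-7\right) \left(-4\right)} = \left(-2121759 + \left(-315 + 1233\right)\right) - \frac{346}{-676 - -140} = \left(-2121759 + 918\right) - \frac{346}{-676 + 140} = -2120841 - \frac{346}{-536} = -2120841 - - \frac{173}{268} = -2120841 + \frac{173}{268} = - \frac{568385215}{268}$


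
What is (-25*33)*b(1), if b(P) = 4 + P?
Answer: -4125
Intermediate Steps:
(-25*33)*b(1) = (-25*33)*(4 + 1) = -825*5 = -4125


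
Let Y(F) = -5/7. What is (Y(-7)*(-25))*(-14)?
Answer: -250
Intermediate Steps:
Y(F) = -5/7 (Y(F) = -5*⅐ = -5/7)
(Y(-7)*(-25))*(-14) = -5/7*(-25)*(-14) = (125/7)*(-14) = -250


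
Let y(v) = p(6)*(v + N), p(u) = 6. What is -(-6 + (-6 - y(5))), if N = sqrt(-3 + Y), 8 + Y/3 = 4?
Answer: 42 + 6*I*sqrt(15) ≈ 42.0 + 23.238*I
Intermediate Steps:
Y = -12 (Y = -24 + 3*4 = -24 + 12 = -12)
N = I*sqrt(15) (N = sqrt(-3 - 12) = sqrt(-15) = I*sqrt(15) ≈ 3.873*I)
y(v) = 6*v + 6*I*sqrt(15) (y(v) = 6*(v + I*sqrt(15)) = 6*v + 6*I*sqrt(15))
-(-6 + (-6 - y(5))) = -(-6 + (-6 - (6*5 + 6*I*sqrt(15)))) = -(-6 + (-6 - (30 + 6*I*sqrt(15)))) = -(-6 + (-6 + (-30 - 6*I*sqrt(15)))) = -(-6 + (-36 - 6*I*sqrt(15))) = -(-42 - 6*I*sqrt(15)) = 42 + 6*I*sqrt(15)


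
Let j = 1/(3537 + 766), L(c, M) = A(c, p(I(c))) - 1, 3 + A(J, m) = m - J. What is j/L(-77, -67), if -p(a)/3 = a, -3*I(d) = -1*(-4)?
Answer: 1/331331 ≈ 3.0181e-6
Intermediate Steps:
I(d) = -4/3 (I(d) = -(-1)*(-4)/3 = -⅓*4 = -4/3)
p(a) = -3*a
A(J, m) = -3 + m - J (A(J, m) = -3 + (m - J) = -3 + m - J)
L(c, M) = -c (L(c, M) = (-3 - 3*(-4/3) - c) - 1 = (-3 + 4 - c) - 1 = (1 - c) - 1 = -c)
j = 1/4303 ≈ 0.00023240
j/L(-77, -67) = 1/(4303*((-1*(-77)))) = (1/4303)/77 = (1/4303)*(1/77) = 1/331331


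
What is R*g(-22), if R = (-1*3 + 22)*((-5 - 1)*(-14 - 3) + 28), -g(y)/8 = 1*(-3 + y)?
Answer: 494000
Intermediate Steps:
g(y) = 24 - 8*y (g(y) = -8*(-3 + y) = 24 - 8*y)
R = 2470 (R = (-3 + 22)*(-6*(-17) + 28) = 19*(102 + 28) = 19*130 = 2470)
R*g(-22) = 2470*(24 - 8*(-22)) = 2470*(24 + 176) = 2470*200 = 494000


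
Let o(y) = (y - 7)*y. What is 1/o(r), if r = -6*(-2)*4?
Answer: 1/1968 ≈ 0.00050813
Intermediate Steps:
r = 48 (r = 12*4 = 48)
o(y) = y*(-7 + y) (o(y) = (-7 + y)*y = y*(-7 + y))
1/o(r) = 1/(48*(-7 + 48)) = 1/(48*41) = 1/1968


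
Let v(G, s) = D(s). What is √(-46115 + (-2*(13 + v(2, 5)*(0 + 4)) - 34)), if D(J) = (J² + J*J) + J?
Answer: I*√46615 ≈ 215.91*I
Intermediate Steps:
D(J) = J + 2*J² (D(J) = (J² + J²) + J = 2*J² + J = J + 2*J²)
v(G, s) = s*(1 + 2*s)
√(-46115 + (-2*(13 + v(2, 5)*(0 + 4)) - 34)) = √(-46115 + (-2*(13 + (5*(1 + 2*5))*(0 + 4)) - 34)) = √(-46115 + (-2*(13 + (5*(1 + 10))*4) - 34)) = √(-46115 + (-2*(13 + (5*11)*4) - 34)) = √(-46115 + (-2*(13 + 55*4) - 34)) = √(-46115 + (-2*(13 + 220) - 34)) = √(-46115 + (-2*233 - 34)) = √(-46115 + (-466 - 34)) = √(-46115 - 500) = √(-46615) = I*√46615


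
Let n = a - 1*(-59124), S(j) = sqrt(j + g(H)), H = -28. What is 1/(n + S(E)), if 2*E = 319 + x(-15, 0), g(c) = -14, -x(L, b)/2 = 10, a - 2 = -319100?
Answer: -519948/135172961081 - sqrt(542)/135172961081 ≈ -3.8467e-6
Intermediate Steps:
a = -319098 (a = 2 - 319100 = -319098)
x(L, b) = -20 (x(L, b) = -2*10 = -20)
E = 299/2 (E = (319 - 20)/2 = (1/2)*299 = 299/2 ≈ 149.50)
S(j) = sqrt(-14 + j) (S(j) = sqrt(j - 14) = sqrt(-14 + j))
n = -259974 (n = -319098 - 1*(-59124) = -319098 + 59124 = -259974)
1/(n + S(E)) = 1/(-259974 + sqrt(-14 + 299/2)) = 1/(-259974 + sqrt(271/2)) = 1/(-259974 + sqrt(542)/2)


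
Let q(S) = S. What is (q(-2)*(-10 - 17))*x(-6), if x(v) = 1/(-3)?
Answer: -18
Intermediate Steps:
x(v) = -1/3
(q(-2)*(-10 - 17))*x(-6) = -2*(-10 - 17)*(-1/3) = -2*(-27)*(-1/3) = 54*(-1/3) = -18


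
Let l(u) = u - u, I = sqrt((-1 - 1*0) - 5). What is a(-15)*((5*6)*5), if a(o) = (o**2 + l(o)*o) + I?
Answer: 33750 + 150*I*sqrt(6) ≈ 33750.0 + 367.42*I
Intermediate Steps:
I = I*sqrt(6) (I = sqrt((-1 + 0) - 5) = sqrt(-1 - 5) = sqrt(-6) = I*sqrt(6) ≈ 2.4495*I)
l(u) = 0
a(o) = o**2 + I*sqrt(6) (a(o) = (o**2 + 0*o) + I*sqrt(6) = (o**2 + 0) + I*sqrt(6) = o**2 + I*sqrt(6))
a(-15)*((5*6)*5) = ((-15)**2 + I*sqrt(6))*((5*6)*5) = (225 + I*sqrt(6))*(30*5) = (225 + I*sqrt(6))*150 = 33750 + 150*I*sqrt(6)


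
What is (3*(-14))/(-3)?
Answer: 14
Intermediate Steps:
(3*(-14))/(-3) = -42*(-1/3) = 14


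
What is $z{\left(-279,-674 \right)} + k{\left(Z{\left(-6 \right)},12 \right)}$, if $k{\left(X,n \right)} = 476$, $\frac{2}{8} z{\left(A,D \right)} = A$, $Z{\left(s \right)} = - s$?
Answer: $-640$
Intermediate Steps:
$z{\left(A,D \right)} = 4 A$
$z{\left(-279,-674 \right)} + k{\left(Z{\left(-6 \right)},12 \right)} = 4 \left(-279\right) + 476 = -1116 + 476 = -640$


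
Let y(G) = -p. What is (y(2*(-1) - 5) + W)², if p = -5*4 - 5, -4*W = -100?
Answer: 2500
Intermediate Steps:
W = 25 (W = -¼*(-100) = 25)
p = -25 (p = -20 - 5 = -25)
y(G) = 25 (y(G) = -1*(-25) = 25)
(y(2*(-1) - 5) + W)² = (25 + 25)² = 50² = 2500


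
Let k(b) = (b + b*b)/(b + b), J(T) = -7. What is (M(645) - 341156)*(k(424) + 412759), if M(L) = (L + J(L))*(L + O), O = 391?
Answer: 132073241358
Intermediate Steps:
M(L) = (-7 + L)*(391 + L) (M(L) = (L - 7)*(L + 391) = (-7 + L)*(391 + L))
k(b) = (b + b**2)/(2*b) (k(b) = (b + b**2)/((2*b)) = (b + b**2)*(1/(2*b)) = (b + b**2)/(2*b))
(M(645) - 341156)*(k(424) + 412759) = ((-2737 + 645**2 + 384*645) - 341156)*((1/2 + (1/2)*424) + 412759) = ((-2737 + 416025 + 247680) - 341156)*((1/2 + 212) + 412759) = (660968 - 341156)*(425/2 + 412759) = 319812*(825943/2) = 132073241358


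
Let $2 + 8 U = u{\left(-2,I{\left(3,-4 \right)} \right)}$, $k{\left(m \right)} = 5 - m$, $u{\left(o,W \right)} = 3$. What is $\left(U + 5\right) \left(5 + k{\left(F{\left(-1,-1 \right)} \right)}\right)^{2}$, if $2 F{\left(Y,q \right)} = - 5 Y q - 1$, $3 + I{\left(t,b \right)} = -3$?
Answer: $\frac{6929}{8} \approx 866.13$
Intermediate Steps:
$I{\left(t,b \right)} = -6$ ($I{\left(t,b \right)} = -3 - 3 = -6$)
$F{\left(Y,q \right)} = - \frac{1}{2} - \frac{5 Y q}{2}$ ($F{\left(Y,q \right)} = \frac{- 5 Y q - 1}{2} = \frac{-1 - 5 Y q}{2} = - \frac{1}{2} - \frac{5 Y q}{2}$)
$U = \frac{1}{8}$ ($U = - \frac{1}{4} + \frac{1}{8} \cdot 3 = - \frac{1}{4} + \frac{3}{8} = \frac{1}{8} \approx 0.125$)
$\left(U + 5\right) \left(5 + k{\left(F{\left(-1,-1 \right)} \right)}\right)^{2} = \left(\frac{1}{8} + 5\right) \left(5 + \left(5 - \left(- \frac{1}{2} - \left(- \frac{5}{2}\right) \left(-1\right)\right)\right)\right)^{2} = \frac{41 \left(5 + \left(5 - \left(- \frac{1}{2} - \frac{5}{2}\right)\right)\right)^{2}}{8} = \frac{41 \left(5 + \left(5 - -3\right)\right)^{2}}{8} = \frac{41 \left(5 + \left(5 + 3\right)\right)^{2}}{8} = \frac{41 \left(5 + 8\right)^{2}}{8} = \frac{41 \cdot 13^{2}}{8} = \frac{41}{8} \cdot 169 = \frac{6929}{8}$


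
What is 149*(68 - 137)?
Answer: -10281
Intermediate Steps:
149*(68 - 137) = 149*(-69) = -10281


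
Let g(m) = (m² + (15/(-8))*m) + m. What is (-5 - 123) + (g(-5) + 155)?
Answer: 451/8 ≈ 56.375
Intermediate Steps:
g(m) = m² - 7*m/8 (g(m) = (m² + (15*(-⅛))*m) + m = (m² - 15*m/8) + m = m² - 7*m/8)
(-5 - 123) + (g(-5) + 155) = (-5 - 123) + ((⅛)*(-5)*(-7 + 8*(-5)) + 155) = -128 + ((⅛)*(-5)*(-7 - 40) + 155) = -128 + ((⅛)*(-5)*(-47) + 155) = -128 + (235/8 + 155) = -128 + 1475/8 = 451/8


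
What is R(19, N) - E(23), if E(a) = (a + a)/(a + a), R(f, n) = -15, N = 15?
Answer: -16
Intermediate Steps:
E(a) = 1 (E(a) = (2*a)/((2*a)) = (2*a)*(1/(2*a)) = 1)
R(19, N) - E(23) = -15 - 1*1 = -15 - 1 = -16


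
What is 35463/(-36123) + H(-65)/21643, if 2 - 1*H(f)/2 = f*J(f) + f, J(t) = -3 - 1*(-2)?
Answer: -255793739/260603363 ≈ -0.98154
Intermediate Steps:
J(t) = -1 (J(t) = -3 + 2 = -1)
H(f) = 4 (H(f) = 4 - 2*(f*(-1) + f) = 4 - 2*(-f + f) = 4 - 2*0 = 4 + 0 = 4)
35463/(-36123) + H(-65)/21643 = 35463/(-36123) + 4/21643 = 35463*(-1/36123) + 4*(1/21643) = -11821/12041 + 4/21643 = -255793739/260603363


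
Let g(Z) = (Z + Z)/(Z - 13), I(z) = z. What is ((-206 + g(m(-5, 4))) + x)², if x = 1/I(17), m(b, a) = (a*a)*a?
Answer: 107640625/2601 ≈ 41384.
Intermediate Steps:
m(b, a) = a³ (m(b, a) = a²*a = a³)
x = 1/17 ≈ 0.058824
g(Z) = 2*Z/(-13 + Z) (g(Z) = (2*Z)/(-13 + Z) = 2*Z/(-13 + Z))
((-206 + g(m(-5, 4))) + x)² = ((-206 + 2*4³/(-13 + 4³)) + 1/17)² = ((-206 + 2*64/(-13 + 64)) + 1/17)² = ((-206 + 2*64/51) + 1/17)² = ((-206 + 2*64*(1/51)) + 1/17)² = ((-206 + 128/51) + 1/17)² = (-10378/51 + 1/17)² = (-10375/51)² = 107640625/2601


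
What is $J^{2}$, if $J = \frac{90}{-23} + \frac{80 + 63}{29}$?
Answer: $\frac{461041}{444889} \approx 1.0363$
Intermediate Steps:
$J = \frac{679}{667}$ ($J = 90 \left(- \frac{1}{23}\right) + 143 \cdot \frac{1}{29} = - \frac{90}{23} + \frac{143}{29} = \frac{679}{667} \approx 1.018$)
$J^{2} = \left(\frac{679}{667}\right)^{2} = \frac{461041}{444889}$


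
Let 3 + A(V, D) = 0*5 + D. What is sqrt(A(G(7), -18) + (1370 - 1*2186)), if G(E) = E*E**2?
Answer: 3*I*sqrt(93) ≈ 28.931*I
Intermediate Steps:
G(E) = E**3
A(V, D) = -3 + D (A(V, D) = -3 + (0*5 + D) = -3 + (0 + D) = -3 + D)
sqrt(A(G(7), -18) + (1370 - 1*2186)) = sqrt((-3 - 18) + (1370 - 1*2186)) = sqrt(-21 + (1370 - 2186)) = sqrt(-21 - 816) = sqrt(-837) = 3*I*sqrt(93)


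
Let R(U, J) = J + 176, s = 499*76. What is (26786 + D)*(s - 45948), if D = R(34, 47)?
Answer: -216720216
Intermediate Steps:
s = 37924
R(U, J) = 176 + J
D = 223 (D = 176 + 47 = 223)
(26786 + D)*(s - 45948) = (26786 + 223)*(37924 - 45948) = 27009*(-8024) = -216720216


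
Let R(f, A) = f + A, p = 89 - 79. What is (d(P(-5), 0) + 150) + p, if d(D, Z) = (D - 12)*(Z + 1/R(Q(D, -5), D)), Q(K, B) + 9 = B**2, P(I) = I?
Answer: 1743/11 ≈ 158.45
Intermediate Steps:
p = 10
Q(K, B) = -9 + B**2
R(f, A) = A + f
d(D, Z) = (-12 + D)*(Z + 1/(16 + D)) (d(D, Z) = (D - 12)*(Z + 1/(D + (-9 + (-5)**2))) = (-12 + D)*(Z + 1/(D + (-9 + 25))) = (-12 + D)*(Z + 1/(D + 16)) = (-12 + D)*(Z + 1/(16 + D)))
(d(P(-5), 0) + 150) + p = ((-12 - 5 + 0*(-12 - 5)*(16 - 5))/(16 - 5) + 150) + 10 = ((-12 - 5 + 0*(-17)*11)/11 + 150) + 10 = ((-12 - 5 + 0)/11 + 150) + 10 = ((1/11)*(-17) + 150) + 10 = (-17/11 + 150) + 10 = 1633/11 + 10 = 1743/11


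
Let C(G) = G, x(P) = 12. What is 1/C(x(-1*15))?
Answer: 1/12 ≈ 0.083333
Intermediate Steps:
1/C(x(-1*15)) = 1/12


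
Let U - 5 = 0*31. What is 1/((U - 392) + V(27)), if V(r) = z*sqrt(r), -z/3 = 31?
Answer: 43/9306 - 31*sqrt(3)/9306 ≈ -0.0011491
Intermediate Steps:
z = -93 (z = -3*31 = -93)
U = 5 (U = 5 + 0*31 = 5 + 0 = 5)
V(r) = -93*sqrt(r)
1/((U - 392) + V(27)) = 1/((5 - 392) - 279*sqrt(3)) = 1/(-387 - 279*sqrt(3))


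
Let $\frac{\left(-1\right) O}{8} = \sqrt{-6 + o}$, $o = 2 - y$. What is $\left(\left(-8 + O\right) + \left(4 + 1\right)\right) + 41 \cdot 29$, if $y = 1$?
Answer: $1186 - 8 i \sqrt{5} \approx 1186.0 - 17.889 i$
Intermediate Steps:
$o = 1$ ($o = 2 - 1 = 1$)
$O = - 8 i \sqrt{5}$ ($O = - 8 \sqrt{-6 + 1} = - 8 \sqrt{-5} = - 8 i \sqrt{5} \approx - 17.889 i$)
$\left(\left(-8 + O\right) + \left(4 + 1\right)\right) + 41 \cdot 29 = \left(\left(-8 - 8 i \sqrt{5}\right) + \left(4 + 1\right)\right) + 41 \cdot 29 = \left(\left(-8 - 8 i \sqrt{5}\right) + 5\right) + 1189 = \left(-3 - 8 i \sqrt{5}\right) + 1189 = 1186 - 8 i \sqrt{5}$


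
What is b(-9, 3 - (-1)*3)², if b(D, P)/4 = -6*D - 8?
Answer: 33856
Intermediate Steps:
b(D, P) = -32 - 24*D (b(D, P) = 4*(-6*D - 8) = 4*(-8 - 6*D) = -32 - 24*D)
b(-9, 3 - (-1)*3)² = (-32 - 24*(-9))² = (-32 + 216)² = 184² = 33856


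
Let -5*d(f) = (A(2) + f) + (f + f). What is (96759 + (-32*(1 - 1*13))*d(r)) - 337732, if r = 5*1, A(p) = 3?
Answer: -1211777/5 ≈ -2.4236e+5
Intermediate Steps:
r = 5
d(f) = -⅗ - 3*f/5 (d(f) = -((3 + f) + (f + f))/5 = -((3 + f) + 2*f)/5 = -(3 + 3*f)/5 = -⅗ - 3*f/5)
(96759 + (-32*(1 - 1*13))*d(r)) - 337732 = (96759 + (-32*(1 - 1*13))*(-⅗ - ⅗*5)) - 337732 = (96759 + (-32*(1 - 13))*(-⅗ - 3)) - 337732 = (96759 - 32*(-12)*(-18/5)) - 337732 = (96759 + 384*(-18/5)) - 337732 = (96759 - 6912/5) - 337732 = 476883/5 - 337732 = -1211777/5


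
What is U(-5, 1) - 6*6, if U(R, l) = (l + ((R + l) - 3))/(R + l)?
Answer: -69/2 ≈ -34.500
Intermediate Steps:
U(R, l) = (-3 + R + 2*l)/(R + l) (U(R, l) = (l + (-3 + R + l))/(R + l) = (-3 + R + 2*l)/(R + l))
U(-5, 1) - 6*6 = (-3 - 5 + 2*1)/(-5 + 1) - 6*6 = (-3 - 5 + 2)/(-4) - 36 = -1/4*(-6) - 36 = 3/2 - 36 = -69/2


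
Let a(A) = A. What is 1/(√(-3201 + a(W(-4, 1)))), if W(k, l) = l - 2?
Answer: -I*√3202/3202 ≈ -0.017672*I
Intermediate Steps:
W(k, l) = -2 + l
1/(√(-3201 + a(W(-4, 1)))) = 1/(√(-3201 + (-2 + 1))) = 1/(√(-3201 - 1)) = 1/(√(-3202)) = 1/(I*√3202) = -I*√3202/3202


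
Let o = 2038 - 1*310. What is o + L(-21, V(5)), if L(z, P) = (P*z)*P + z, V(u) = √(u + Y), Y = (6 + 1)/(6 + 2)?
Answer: 12669/8 ≈ 1583.6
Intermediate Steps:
Y = 7/8 ≈ 0.87500
V(u) = √(7/8 + u) (V(u) = √(u + 7/8) = √(7/8 + u))
o = 1728 (o = 2038 - 310 = 1728)
L(z, P) = z + z*P² (L(z, P) = z*P² + z = z + z*P²)
o + L(-21, V(5)) = 1728 - 21*(1 + (√(14 + 16*5)/4)²) = 1728 - 21*(1 + (√(14 + 80)/4)²) = 1728 - 21*(1 + (√94/4)²) = 1728 - 21*(1 + 47/8) = 1728 - 21*55/8 = 1728 - 1155/8 = 12669/8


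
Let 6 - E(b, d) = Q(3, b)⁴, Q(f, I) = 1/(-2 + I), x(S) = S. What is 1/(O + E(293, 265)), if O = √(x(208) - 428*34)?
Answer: 308528410869072574965/739439758066644076858849 - 102842803625414482242*I*√3586/739439758066644076858849 ≈ 0.00041725 - 0.0083287*I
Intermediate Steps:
E(b, d) = 6 - 1/(-2 + b)⁴ (E(b, d) = 6 - (1/(-2 + b))⁴ = 6 - 1/(-2 + b)⁴)
O = 2*I*√3586 (O = √(208 - 428*34) = √(208 - 14552) = √(-14344) = 2*I*√3586 ≈ 119.77*I)
1/(O + E(293, 265)) = 1/(2*I*√3586 + (6 - 1/(-2 + 293)⁴)) = 1/(2*I*√3586 + (6 - 1/291⁴)) = 1/(2*I*√3586 + (6 - 1*1/7170871761)) = 1/(2*I*√3586 + (6 - 1/7170871761)) = 1/(2*I*√3586 + 43025230565/7170871761) = 1/(43025230565/7170871761 + 2*I*√3586)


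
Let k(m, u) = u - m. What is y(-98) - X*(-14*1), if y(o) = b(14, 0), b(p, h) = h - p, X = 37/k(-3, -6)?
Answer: -560/3 ≈ -186.67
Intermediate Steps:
X = -37/3 (X = 37/(-6 - 1*(-3)) = 37/(-6 + 3) = 37/(-3) = 37*(-1/3) = -37/3 ≈ -12.333)
y(o) = -14 (y(o) = 0 - 1*14 = 0 - 14 = -14)
y(-98) - X*(-14*1) = -14 - (-37)*(-14*1)/3 = -14 - (-37)*(-14)/3 = -14 - 1*518/3 = -14 - 518/3 = -560/3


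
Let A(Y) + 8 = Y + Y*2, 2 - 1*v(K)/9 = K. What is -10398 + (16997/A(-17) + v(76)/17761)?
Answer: -11197976813/1047899 ≈ -10686.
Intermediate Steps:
v(K) = 18 - 9*K
A(Y) = -8 + 3*Y (A(Y) = -8 + (Y + Y*2) = -8 + (Y + 2*Y) = -8 + 3*Y)
-10398 + (16997/A(-17) + v(76)/17761) = -10398 + (16997/(-8 + 3*(-17)) + (18 - 9*76)/17761) = -10398 + (16997/(-8 - 51) + (18 - 684)*(1/17761)) = -10398 + (16997/(-59) - 666*1/17761) = -10398 + (16997*(-1/59) - 666/17761) = -10398 + (-16997/59 - 666/17761) = -10398 - 301923011/1047899 = -11197976813/1047899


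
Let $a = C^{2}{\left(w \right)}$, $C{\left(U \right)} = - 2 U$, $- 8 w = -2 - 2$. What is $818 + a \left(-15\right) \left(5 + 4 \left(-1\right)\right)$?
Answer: $803$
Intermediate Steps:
$w = \frac{1}{2}$ ($w = - \frac{-2 - 2}{8} = \left(- \frac{1}{8}\right) \left(-4\right) = \frac{1}{2} \approx 0.5$)
$a = 1$ ($a = \left(\left(-2\right) \frac{1}{2}\right)^{2} = \left(-1\right)^{2} = 1$)
$818 + a \left(-15\right) \left(5 + 4 \left(-1\right)\right) = 818 + 1 \left(-15\right) \left(5 + 4 \left(-1\right)\right) = 818 - 15 \left(5 - 4\right) = 818 - 15 = 803$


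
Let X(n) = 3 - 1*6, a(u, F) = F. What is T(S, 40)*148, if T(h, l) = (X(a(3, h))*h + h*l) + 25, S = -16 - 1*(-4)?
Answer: -62012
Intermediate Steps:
S = -12 (S = -16 + 4 = -12)
X(n) = -3 (X(n) = 3 - 6 = -3)
T(h, l) = 25 - 3*h + h*l (T(h, l) = (-3*h + h*l) + 25 = 25 - 3*h + h*l)
T(S, 40)*148 = (25 - 3*(-12) - 12*40)*148 = (25 + 36 - 480)*148 = -419*148 = -62012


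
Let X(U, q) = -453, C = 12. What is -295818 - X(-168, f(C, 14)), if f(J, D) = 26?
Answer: -295365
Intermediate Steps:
-295818 - X(-168, f(C, 14)) = -295818 - 1*(-453) = -295818 + 453 = -295365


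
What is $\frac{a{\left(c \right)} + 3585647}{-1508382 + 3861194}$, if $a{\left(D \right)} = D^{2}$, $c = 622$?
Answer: $\frac{3972531}{2352812} \approx 1.6884$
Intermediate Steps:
$\frac{a{\left(c \right)} + 3585647}{-1508382 + 3861194} = \frac{622^{2} + 3585647}{-1508382 + 3861194} = \frac{386884 + 3585647}{2352812} = 3972531 \cdot \frac{1}{2352812} = \frac{3972531}{2352812}$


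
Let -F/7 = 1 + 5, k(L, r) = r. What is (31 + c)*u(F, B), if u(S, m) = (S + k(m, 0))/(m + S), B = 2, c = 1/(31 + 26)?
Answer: 3094/95 ≈ 32.568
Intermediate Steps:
c = 1/57 ≈ 0.017544
F = -42 (F = -7*(1 + 5) = -7*6 = -42)
u(S, m) = S/(S + m) (u(S, m) = (S + 0)/(m + S) = S/(S + m))
(31 + c)*u(F, B) = (31 + 1/57)*(-42/(-42 + 2)) = 1768*(-42/(-40))/57 = 1768*(-42*(-1/40))/57 = (1768/57)*(21/20) = 3094/95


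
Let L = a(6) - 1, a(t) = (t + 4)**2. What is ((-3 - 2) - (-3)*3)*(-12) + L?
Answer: 51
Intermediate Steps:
a(t) = (4 + t)**2
L = 99 (L = (4 + 6)**2 - 1 = 10**2 - 1 = 100 - 1 = 99)
((-3 - 2) - (-3)*3)*(-12) + L = ((-3 - 2) - (-3)*3)*(-12) + 99 = (-5 - 1*(-9))*(-12) + 99 = (-5 + 9)*(-12) + 99 = 4*(-12) + 99 = -48 + 99 = 51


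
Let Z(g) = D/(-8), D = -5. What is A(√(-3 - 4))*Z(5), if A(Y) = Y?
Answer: 5*I*√7/8 ≈ 1.6536*I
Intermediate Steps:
Z(g) = 5/8 (Z(g) = -5/(-8) = -5*(-⅛) = 5/8)
A(√(-3 - 4))*Z(5) = √(-3 - 4)*(5/8) = √(-7)*(5/8) = (I*√7)*(5/8) = 5*I*√7/8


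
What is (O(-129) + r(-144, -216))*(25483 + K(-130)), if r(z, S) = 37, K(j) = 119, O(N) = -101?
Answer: -1638528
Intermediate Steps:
(O(-129) + r(-144, -216))*(25483 + K(-130)) = (-101 + 37)*(25483 + 119) = -64*25602 = -1638528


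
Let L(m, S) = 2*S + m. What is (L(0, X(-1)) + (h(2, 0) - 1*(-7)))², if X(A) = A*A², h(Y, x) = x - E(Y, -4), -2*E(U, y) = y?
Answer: 9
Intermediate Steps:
E(U, y) = -y/2
h(Y, x) = -2 + x (h(Y, x) = x - (-1)*(-4)/2 = x - 1*2 = x - 2 = -2 + x)
X(A) = A³
L(m, S) = m + 2*S
(L(0, X(-1)) + (h(2, 0) - 1*(-7)))² = ((0 + 2*(-1)³) + ((-2 + 0) - 1*(-7)))² = ((0 + 2*(-1)) + (-2 + 7))² = ((0 - 2) + 5)² = (-2 + 5)² = 3² = 9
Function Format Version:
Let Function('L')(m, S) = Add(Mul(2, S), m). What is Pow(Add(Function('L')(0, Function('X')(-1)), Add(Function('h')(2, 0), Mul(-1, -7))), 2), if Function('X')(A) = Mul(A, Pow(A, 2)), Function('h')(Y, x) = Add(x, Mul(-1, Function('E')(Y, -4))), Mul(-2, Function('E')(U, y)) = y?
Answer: 9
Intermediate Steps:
Function('E')(U, y) = Mul(Rational(-1, 2), y)
Function('h')(Y, x) = Add(-2, x) (Function('h')(Y, x) = Add(x, Mul(-1, Mul(Rational(-1, 2), -4))) = Add(x, Mul(-1, 2)) = Add(x, -2) = Add(-2, x))
Function('X')(A) = Pow(A, 3)
Function('L')(m, S) = Add(m, Mul(2, S))
Pow(Add(Function('L')(0, Function('X')(-1)), Add(Function('h')(2, 0), Mul(-1, -7))), 2) = Pow(Add(Add(0, Mul(2, Pow(-1, 3))), Add(Add(-2, 0), Mul(-1, -7))), 2) = Pow(Add(Add(0, Mul(2, -1)), Add(-2, 7)), 2) = Pow(Add(Add(0, -2), 5), 2) = Pow(Add(-2, 5), 2) = Pow(3, 2) = 9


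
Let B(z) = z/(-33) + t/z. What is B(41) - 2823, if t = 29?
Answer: -3820243/1353 ≈ -2823.5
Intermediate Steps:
B(z) = 29/z - z/33 (B(z) = z/(-33) + 29/z = z*(-1/33) + 29/z = -z/33 + 29/z = 29/z - z/33)
B(41) - 2823 = (29/41 - 1/33*41) - 2823 = (29*(1/41) - 41/33) - 2823 = (29/41 - 41/33) - 2823 = -724/1353 - 2823 = -3820243/1353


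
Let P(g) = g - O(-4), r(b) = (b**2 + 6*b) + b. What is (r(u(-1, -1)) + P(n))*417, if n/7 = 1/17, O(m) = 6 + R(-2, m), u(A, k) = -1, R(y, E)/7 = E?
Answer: 116343/17 ≈ 6843.7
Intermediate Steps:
R(y, E) = 7*E
O(m) = 6 + 7*m
n = 7/17 ≈ 0.41176
r(b) = b**2 + 7*b
P(g) = 22 + g (P(g) = g - (6 + 7*(-4)) = g - (6 - 28) = g - 1*(-22) = g + 22 = 22 + g)
(r(u(-1, -1)) + P(n))*417 = (-(7 - 1) + (22 + 7/17))*417 = (-1*6 + 381/17)*417 = (-6 + 381/17)*417 = (279/17)*417 = 116343/17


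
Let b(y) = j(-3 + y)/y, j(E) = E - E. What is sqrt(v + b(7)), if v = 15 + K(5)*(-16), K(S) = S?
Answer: I*sqrt(65) ≈ 8.0623*I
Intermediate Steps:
v = -65 (v = 15 + 5*(-16) = 15 - 80 = -65)
j(E) = 0
b(y) = 0 (b(y) = 0/y = 0)
sqrt(v + b(7)) = sqrt(-65 + 0) = sqrt(-65) = I*sqrt(65)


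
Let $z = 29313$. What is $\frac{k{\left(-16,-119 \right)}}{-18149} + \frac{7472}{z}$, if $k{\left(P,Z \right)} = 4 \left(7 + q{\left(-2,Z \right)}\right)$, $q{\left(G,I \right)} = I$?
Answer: $\frac{148741552}{532001637} \approx 0.27959$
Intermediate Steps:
$k{\left(P,Z \right)} = 28 + 4 Z$ ($k{\left(P,Z \right)} = 4 \left(7 + Z\right) = 28 + 4 Z$)
$\frac{k{\left(-16,-119 \right)}}{-18149} + \frac{7472}{z} = \frac{28 + 4 \left(-119\right)}{-18149} + \frac{7472}{29313} = \left(28 - 476\right) \left(- \frac{1}{18149}\right) + 7472 \cdot \frac{1}{29313} = \left(-448\right) \left(- \frac{1}{18149}\right) + \frac{7472}{29313} = \frac{448}{18149} + \frac{7472}{29313} = \frac{148741552}{532001637}$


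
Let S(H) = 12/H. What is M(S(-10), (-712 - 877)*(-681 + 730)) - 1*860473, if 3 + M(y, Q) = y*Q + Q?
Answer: -4224519/5 ≈ -8.4490e+5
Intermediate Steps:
M(y, Q) = -3 + Q + Q*y (M(y, Q) = -3 + (y*Q + Q) = -3 + (Q*y + Q) = -3 + (Q + Q*y) = -3 + Q + Q*y)
M(S(-10), (-712 - 877)*(-681 + 730)) - 1*860473 = (-3 + (-712 - 877)*(-681 + 730) + ((-712 - 877)*(-681 + 730))*(12/(-10))) - 1*860473 = (-3 - 1589*49 + (-1589*49)*(12*(-⅒))) - 860473 = (-3 - 77861 - 77861*(-6/5)) - 860473 = (-3 - 77861 + 467166/5) - 860473 = 77846/5 - 860473 = -4224519/5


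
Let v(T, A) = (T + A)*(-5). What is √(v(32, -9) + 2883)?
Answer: 4*√173 ≈ 52.612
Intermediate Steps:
v(T, A) = -5*A - 5*T (v(T, A) = (A + T)*(-5) = -5*A - 5*T)
√(v(32, -9) + 2883) = √((-5*(-9) - 5*32) + 2883) = √((45 - 160) + 2883) = √(-115 + 2883) = √2768 = 4*√173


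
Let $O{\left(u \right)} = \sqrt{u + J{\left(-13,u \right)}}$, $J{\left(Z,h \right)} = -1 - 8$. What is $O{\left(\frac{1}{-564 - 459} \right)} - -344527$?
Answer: $344527 + \frac{2 i \sqrt{2354946}}{1023} \approx 3.4453 \cdot 10^{5} + 3.0002 i$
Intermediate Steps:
$J{\left(Z,h \right)} = -9$
$O{\left(u \right)} = \sqrt{-9 + u}$ ($O{\left(u \right)} = \sqrt{u - 9} = \sqrt{-9 + u}$)
$O{\left(\frac{1}{-564 - 459} \right)} - -344527 = \sqrt{-9 + \frac{1}{-564 - 459}} - -344527 = \sqrt{-9 + \frac{1}{-1023}} + 344527 = \sqrt{-9 - \frac{1}{1023}} + 344527 = \sqrt{- \frac{9208}{1023}} + 344527 = \frac{2 i \sqrt{2354946}}{1023} + 344527 = 344527 + \frac{2 i \sqrt{2354946}}{1023}$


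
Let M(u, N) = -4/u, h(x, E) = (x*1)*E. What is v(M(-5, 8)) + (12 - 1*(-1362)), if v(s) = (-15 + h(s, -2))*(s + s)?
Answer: 33686/25 ≈ 1347.4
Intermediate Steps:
h(x, E) = E*x (h(x, E) = x*E = E*x)
v(s) = 2*s*(-15 - 2*s) (v(s) = (-15 - 2*s)*(s + s) = (-15 - 2*s)*(2*s) = 2*s*(-15 - 2*s))
v(M(-5, 8)) + (12 - 1*(-1362)) = -2*(-4/(-5))*(15 + 2*(-4/(-5))) + (12 - 1*(-1362)) = -2*(-4*(-1/5))*(15 + 2*(-4*(-1/5))) + (12 + 1362) = -2*4/5*(15 + 2*(4/5)) + 1374 = -2*4/5*(15 + 8/5) + 1374 = -2*4/5*83/5 + 1374 = -664/25 + 1374 = 33686/25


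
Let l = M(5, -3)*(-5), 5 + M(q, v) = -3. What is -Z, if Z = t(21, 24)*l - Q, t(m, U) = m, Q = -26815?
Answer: -27655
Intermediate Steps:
M(q, v) = -8 (M(q, v) = -5 - 3 = -8)
l = 40 (l = -8*(-5) = 40)
Z = 27655 (Z = 21*40 - 1*(-26815) = 840 + 26815 = 27655)
-Z = -1*27655 = -27655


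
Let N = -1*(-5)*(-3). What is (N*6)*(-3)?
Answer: 270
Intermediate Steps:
N = -15 (N = 5*(-3) = -15)
(N*6)*(-3) = -15*6*(-3) = -90*(-3) = 270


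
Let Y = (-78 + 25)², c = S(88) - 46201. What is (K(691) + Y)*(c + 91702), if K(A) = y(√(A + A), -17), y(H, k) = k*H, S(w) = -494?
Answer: 126424663 - 765119*√1382 ≈ 9.7981e+7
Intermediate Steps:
y(H, k) = H*k
c = -46695 (c = -494 - 46201 = -46695)
K(A) = -17*√2*√A (K(A) = √(A + A)*(-17) = √(2*A)*(-17) = (√2*√A)*(-17) = -17*√2*√A)
Y = 2809 (Y = (-53)² = 2809)
(K(691) + Y)*(c + 91702) = (-17*√2*√691 + 2809)*(-46695 + 91702) = (-17*√1382 + 2809)*45007 = (2809 - 17*√1382)*45007 = 126424663 - 765119*√1382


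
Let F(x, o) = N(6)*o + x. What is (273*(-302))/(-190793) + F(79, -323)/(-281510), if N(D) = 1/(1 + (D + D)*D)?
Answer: 846622792744/1960420016195 ≈ 0.43186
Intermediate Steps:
N(D) = 1/(1 + 2*D²) (N(D) = 1/(1 + (2*D)*D) = 1/(1 + 2*D²))
F(x, o) = x + o/73 (F(x, o) = o/(1 + 2*6²) + x = o/(1 + 2*36) + x = o/(1 + 72) + x = o/73 + x = x + o/73)
(273*(-302))/(-190793) + F(79, -323)/(-281510) = (273*(-302))/(-190793) + (79 + (1/73)*(-323))/(-281510) = -82446*(-1/190793) + (79 - 323/73)*(-1/281510) = 82446/190793 + (5444/73)*(-1/281510) = 82446/190793 - 2722/10275115 = 846622792744/1960420016195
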